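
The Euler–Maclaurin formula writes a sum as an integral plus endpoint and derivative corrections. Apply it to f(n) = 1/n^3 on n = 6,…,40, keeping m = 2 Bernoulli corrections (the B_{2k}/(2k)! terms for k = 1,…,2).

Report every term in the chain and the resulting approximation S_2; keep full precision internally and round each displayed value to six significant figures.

S_2 ≈ 0.0160900

∫_6^40 1/x^3 dx evaluates to 0.0135764.
Endpoint term: (f(6) + f(40))/2 = (0.00462963 + 1.56250e-05)/2 = 0.00232263.
So far: 0.0158990.
Correction k=1: B_{2}/2! · (f^{(1)}(40) − f^{(1)}(6)) = 1/12 · (-1.17187e-06 − (-0.00231481)) = 0.000192804.
Partial sum through k=1: 0.0160918.
Correction k=2: B_{4}/4! · (f^{(3)}(40) − f^{(3)}(6)) = −1/720 · (-1.46484e-08 − (-0.00128601)) = -1.78610e-06.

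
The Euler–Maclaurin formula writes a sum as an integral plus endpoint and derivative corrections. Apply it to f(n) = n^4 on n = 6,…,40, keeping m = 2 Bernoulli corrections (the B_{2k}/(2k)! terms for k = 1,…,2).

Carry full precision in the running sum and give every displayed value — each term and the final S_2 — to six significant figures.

∫_6^40 x^4 dx evaluates to 2.04784e+07.
½[f(6) + f(40)] = ½[1296.00 + 2.56000e+06] = 1.28065e+06.
So far: 2.17591e+07.
Order-1 term: 1/12 · (256000 − 864.000) = 21261.3.
After k=1: 2.17804e+07.
Order-2 term: −1/720 · (960.000 − 144.000) = -1.13333.

S_2 ≈ 2.17804e+07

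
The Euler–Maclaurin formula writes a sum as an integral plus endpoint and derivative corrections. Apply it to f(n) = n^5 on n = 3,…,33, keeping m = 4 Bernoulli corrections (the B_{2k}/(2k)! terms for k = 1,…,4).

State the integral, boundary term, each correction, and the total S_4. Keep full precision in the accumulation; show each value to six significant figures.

∫_3^33 x^5 dx evaluates to 2.15245e+08.
Endpoint term: (f(3) + f(33))/2 = (243.000 + 3.91354e+07)/2 = 1.95678e+07.
So far: 2.34812e+08.
Order-1 term: 1/12 · (5.92960e+06 − 405.000) = 494100.
Partial sum through k=1: 2.35306e+08.
Order-2 term: −1/720 · (65340.0 − 540.000) = -90.0000.
Partial sum through k=2: 2.35306e+08.
Order-3 term: 1/30240 · (120.000 − 120.000) = 0.00000.
Partial sum through k=3: 2.35306e+08.
Order-4 term: −1/1209600 · (0.00000 − 0.00000) = 0.00000.

S_4 ≈ 2.35306e+08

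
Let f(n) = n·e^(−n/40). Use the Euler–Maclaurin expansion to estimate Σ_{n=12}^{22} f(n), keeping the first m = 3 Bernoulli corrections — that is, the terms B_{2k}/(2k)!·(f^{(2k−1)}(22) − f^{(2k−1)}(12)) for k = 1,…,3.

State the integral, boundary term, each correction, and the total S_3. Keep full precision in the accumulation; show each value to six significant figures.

∫_12^22 x·e^(−x/40) dx evaluates to 110.066.
Endpoint term: (f(12) + f(22))/2 = (8.88982 + 12.6929)/2 = 10.7914.
Running total after boundary: 120.858.
k=1: B_{2}/(2)! × [f^{(1)}(22) − f^{(1)}(12)] = 1/12 × (0.259627 − 0.518573) = -0.0215788.
Running total after k=1: 120.836.
k=2: B_{4}/(4)! × [f^{(3)}(22) − f^{(3)}(12)] = −1/720 × (0.000883454 − 0.00125013) = 5.09273e-07.
Running total after k=2: 120.836.
k=3: B_{6}/(6)! × [f^{(5)}(22) − f^{(5)}(12)] = 1/30240 × (1.00290e-06 − 1.36010e-06) = -1.18120e-11.

S_3 ≈ 120.836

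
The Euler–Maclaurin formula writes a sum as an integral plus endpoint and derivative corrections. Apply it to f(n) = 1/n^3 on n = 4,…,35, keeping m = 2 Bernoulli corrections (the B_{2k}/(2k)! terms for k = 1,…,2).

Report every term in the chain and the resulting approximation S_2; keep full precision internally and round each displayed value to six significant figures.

S_2 ≈ 0.0396220

∫_4^35 1/x^3 dx evaluates to 0.0308418.
Endpoint term: (f(4) + f(35))/2 = (0.0156250 + 2.33236e-05)/2 = 0.00782416.
Integral + boundary = 0.0386660.
k=1: B_{2}/(2)! × [f^{(1)}(35) − f^{(1)}(4)] = 1/12 × (-1.99917e-06 − (-0.0117188)) = 0.000976396.
After k=1: 0.0396424.
k=2: B_{4}/(4)! × [f^{(3)}(35) − f^{(3)}(4)] = −1/720 × (-3.26395e-08 − (-0.0146484)) = -2.03450e-05.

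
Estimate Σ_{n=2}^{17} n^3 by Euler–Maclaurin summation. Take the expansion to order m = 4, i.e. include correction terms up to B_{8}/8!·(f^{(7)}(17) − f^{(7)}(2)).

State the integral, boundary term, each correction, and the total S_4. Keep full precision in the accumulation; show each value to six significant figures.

The integral term ∫_2^17 x^3 dx = 20876.2.
Endpoint term: (f(2) + f(17))/2 = (8.00000 + 4913.00)/2 = 2460.50.
Running total after boundary: 23336.8.
Order-1 term: 1/12 · (867.000 − 12.0000) = 71.2500.
Running total after k=1: 23408.0.
Order-2 term: −1/720 · (6.00000 − 6.00000) = 0.00000.
Running total after k=2: 23408.0.
Order-3 term: 1/30240 · (0.00000 − 0.00000) = 0.00000.
Running total after k=3: 23408.0.
Order-4 term: −1/1209600 · (0.00000 − 0.00000) = 0.00000.

S_4 ≈ 23408.0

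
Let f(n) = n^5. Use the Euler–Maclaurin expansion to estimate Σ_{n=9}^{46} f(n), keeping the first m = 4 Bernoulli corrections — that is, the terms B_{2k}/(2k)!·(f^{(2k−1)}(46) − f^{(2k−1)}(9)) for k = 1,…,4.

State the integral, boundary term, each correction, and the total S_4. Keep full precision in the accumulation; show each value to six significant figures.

The integral term ∫_9^46 x^5 dx = 1.57896e+09.
Endpoint term: (f(9) + f(46))/2 = (59049.0 + 2.05963e+08)/2 = 1.03011e+08.
Running total after boundary: 1.68197e+09.
k=1: B_{2}/(2)! × [f^{(1)}(46) − f^{(1)}(9)] = 1/12 × (2.23873e+07 − 32805.0) = 1.86287e+06.
Partial sum through k=1: 1.68383e+09.
k=2: B_{4}/(4)! × [f^{(3)}(46) − f^{(3)}(9)] = −1/720 × (126960 − 4860.00) = -169.583.
Partial sum through k=2: 1.68383e+09.
k=3: B_{6}/(6)! × [f^{(5)}(46) − f^{(5)}(9)] = 1/30240 × (120.000 − 120.000) = 0.00000.
Partial sum through k=3: 1.68383e+09.
k=4: B_{8}/(8)! × [f^{(7)}(46) − f^{(7)}(9)] = −1/1209600 × (0.00000 − 0.00000) = 0.00000.

S_4 ≈ 1.68383e+09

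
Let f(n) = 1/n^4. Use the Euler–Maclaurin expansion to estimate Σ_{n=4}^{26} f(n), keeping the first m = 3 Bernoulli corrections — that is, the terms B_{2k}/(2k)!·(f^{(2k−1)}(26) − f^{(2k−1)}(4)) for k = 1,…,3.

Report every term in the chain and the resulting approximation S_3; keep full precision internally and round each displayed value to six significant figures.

S_3 ≈ 0.00745976

The integral term ∫_4^26 1/x^4 dx = 0.00518937.
Boundary: ½(f(4) + f(26)) = ½(0.00390625 + 2.18830e-06) = 0.00195422.
Running total after boundary: 0.00714359.
Order-1 term: 1/12 · (-3.36661e-07 − (-0.00390625)) = 0.000325493.
Running total after k=1: 0.00746908.
Order-2 term: −1/720 · (-1.49406e-08 − (-0.00732422)) = -1.01725e-05.
Running total after k=2: 0.00745891.
Order-3 term: 1/30240 · (-1.23768e-09 − (-0.0256348)) = 8.47710e-07.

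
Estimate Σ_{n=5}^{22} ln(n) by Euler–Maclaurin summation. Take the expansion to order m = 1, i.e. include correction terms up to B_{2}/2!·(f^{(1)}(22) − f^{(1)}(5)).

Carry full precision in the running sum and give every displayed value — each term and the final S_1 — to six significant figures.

∫_5^22 ln(x) dx evaluates to 42.9557.
½[f(5) + f(22)] = ½[1.60944 + 3.09104] = 2.35024.
So far: 45.3060.
k=1: B_{2}/(2)! × [f^{(1)}(22) − f^{(1)}(5)] = 1/12 × (0.0454545 − 0.200000) = -0.0128788.

S_1 ≈ 45.2931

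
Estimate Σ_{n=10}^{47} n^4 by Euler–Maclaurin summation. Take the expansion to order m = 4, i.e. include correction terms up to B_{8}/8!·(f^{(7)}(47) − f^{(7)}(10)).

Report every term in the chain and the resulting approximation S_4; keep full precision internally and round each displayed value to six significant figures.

S_4 ≈ 4.83281e+07

Integral: ∫_10^47 x^4 dx = 4.58490e+07.
Boundary: ½(f(10) + f(47)) = ½(10000.0 + 4.87968e+06) = 2.44484e+06.
So far: 4.82938e+07.
Correction k=1: B_{2}/2! · (f^{(1)}(47) − f^{(1)}(10)) = 1/12 · (415292 − 4000.00) = 34274.3.
After k=1: 4.83281e+07.
Correction k=2: B_{4}/4! · (f^{(3)}(47) − f^{(3)}(10)) = −1/720 · (1128.00 − 240.000) = -1.23333.
After k=2: 4.83281e+07.
Correction k=3: B_{6}/6! · (f^{(5)}(47) − f^{(5)}(10)) = 1/30240 · (0.00000 − 0.00000) = 0.00000.
After k=3: 4.83281e+07.
Correction k=4: B_{8}/8! · (f^{(7)}(47) − f^{(7)}(10)) = −1/1209600 · (0.00000 − 0.00000) = 0.00000.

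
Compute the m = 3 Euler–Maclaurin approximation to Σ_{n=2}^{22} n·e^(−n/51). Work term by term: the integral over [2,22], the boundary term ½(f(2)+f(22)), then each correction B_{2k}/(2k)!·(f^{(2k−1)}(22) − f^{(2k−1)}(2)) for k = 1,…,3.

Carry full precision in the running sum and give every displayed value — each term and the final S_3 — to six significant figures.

Integral: ∫_2^22 x·e^(−x/51) dx = 180.528.
Endpoint term: (f(2) + f(22))/2 = (1.92309 + 14.2916)/2 = 8.10733.
So far: 188.635.
k=1: B_{2}/(2)! × [f^{(1)}(22) − f^{(1)}(2)] = 1/12 × (0.369390 − 0.923836) = -0.0462038.
After k=1: 188.589.
k=2: B_{4}/(4)! × [f^{(3)}(22) − f^{(3)}(2)] = −1/720 × (0.000641532 − 0.00109455) = 6.29191e-07.
After k=2: 188.589.
k=3: B_{6}/(6)! × [f^{(5)}(22) − f^{(5)}(2)] = 1/30240 × (4.38695e-07 − 7.05080e-07) = -8.80904e-12.

S_3 ≈ 188.589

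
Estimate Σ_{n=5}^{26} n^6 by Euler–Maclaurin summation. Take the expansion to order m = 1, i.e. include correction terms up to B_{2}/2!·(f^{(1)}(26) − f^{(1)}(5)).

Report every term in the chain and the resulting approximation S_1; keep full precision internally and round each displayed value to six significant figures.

S_1 ≈ 1.30780e+09

The integral term ∫_5^26 x^6 dx = 1.14739e+09.
Endpoint term: (f(5) + f(26))/2 = (15625.0 + 3.08916e+08)/2 = 1.54466e+08.
So far: 1.30186e+09.
k=1: B_{2}/(2)! × [f^{(1)}(26) − f^{(1)}(5)] = 1/12 × (7.12883e+07 − 18750.0) = 5.93913e+06.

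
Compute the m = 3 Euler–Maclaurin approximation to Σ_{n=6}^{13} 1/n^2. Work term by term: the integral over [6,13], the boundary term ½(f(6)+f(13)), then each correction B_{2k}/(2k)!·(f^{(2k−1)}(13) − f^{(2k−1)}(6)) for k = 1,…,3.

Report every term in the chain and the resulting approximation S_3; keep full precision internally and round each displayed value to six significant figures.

S_3 ≈ 0.107283

Integral: ∫_6^13 1/x^2 dx = 0.0897436.
Endpoint term: (f(6) + f(13))/2 = (0.0277778 + 0.00591716)/2 = 0.0168475.
Running total after boundary: 0.106591.
k=1: B_{2}/(2)! × [f^{(1)}(13) − f^{(1)}(6)] = 1/12 × (-0.000910332 − (-0.00925926)) = 0.000695744.
After k=1: 0.107287.
k=2: B_{4}/(4)! × [f^{(3)}(13) − f^{(3)}(6)] = −1/720 × (-6.46390e-05 − (-0.00308642)) = -4.19692e-06.
After k=2: 0.107283.
k=3: B_{6}/(6)! × [f^{(5)}(13) − f^{(5)}(6)] = 1/30240 × (-1.14744e-05 − (-0.00257202)) = 8.46740e-08.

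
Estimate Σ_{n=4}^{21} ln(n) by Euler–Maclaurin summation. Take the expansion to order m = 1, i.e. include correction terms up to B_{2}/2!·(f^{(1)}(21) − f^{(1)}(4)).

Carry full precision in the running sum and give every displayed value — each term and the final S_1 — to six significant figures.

S_1 ≈ 43.5883

The integral term ∫_4^21 ln(x) dx = 41.3898.
Endpoint term: (f(4) + f(21))/2 = (1.38629 + 3.04452)/2 = 2.21541.
Running total after boundary: 43.6052.
Order-1 term: 1/12 · (0.0476190 − 0.250000) = -0.0168651.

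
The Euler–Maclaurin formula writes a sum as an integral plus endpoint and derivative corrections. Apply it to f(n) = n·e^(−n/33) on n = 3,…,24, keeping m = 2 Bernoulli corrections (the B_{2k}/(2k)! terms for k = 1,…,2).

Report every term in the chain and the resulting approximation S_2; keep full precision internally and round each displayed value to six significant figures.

S_2 ≈ 182.927

Integral: ∫_3^24 x·e^(−x/33) dx = 175.817.
½[f(3) + f(24)] = ½[2.73930 + 11.5974] = 7.16835.
So far: 182.986.
Order-1 term: 1/12 · (0.131789 − 0.830092) = -0.0581919.
Running total after k=1: 182.927.
Order-2 term: −1/720 · (0.00100848 − 0.00243920) = 1.98711e-06.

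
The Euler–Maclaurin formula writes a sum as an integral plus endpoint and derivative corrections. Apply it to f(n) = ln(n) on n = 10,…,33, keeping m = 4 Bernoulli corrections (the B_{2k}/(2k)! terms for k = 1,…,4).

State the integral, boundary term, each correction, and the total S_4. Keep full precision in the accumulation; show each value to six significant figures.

The integral term ∫_10^33 ln(x) dx = 69.3589.
½[f(10) + f(33)] = ½[2.30259 + 3.49651] = 2.89955.
So far: 72.2584.
Order-1 term: 1/12 · (0.0303030 − 0.100000) = -0.00580808.
Running total after k=1: 72.2526.
Order-2 term: −1/720 · (5.56529e-05 − 0.00200000) = 2.70048e-06.
Running total after k=2: 72.2526.
Order-3 term: 1/30240 · (6.13256e-07 − 0.000240000) = -7.91623e-09.
Running total after k=3: 72.2526.
Order-4 term: −1/1209600 · (1.68941e-08 − 7.20000e-05) = 5.95098e-11.

S_4 ≈ 72.2526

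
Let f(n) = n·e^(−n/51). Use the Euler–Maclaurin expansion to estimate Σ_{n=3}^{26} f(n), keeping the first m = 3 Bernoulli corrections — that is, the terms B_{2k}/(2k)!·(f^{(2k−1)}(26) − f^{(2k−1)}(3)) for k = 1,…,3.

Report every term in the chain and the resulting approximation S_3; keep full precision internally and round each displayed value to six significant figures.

The integral term ∫_3^26 x·e^(−x/51) dx = 238.064.
Boundary: ½(f(3) + f(26)) = ½(2.82862 + 15.6159) = 9.22228.
Integral + boundary = 247.286.
Correction k=1: B_{2}/2! · (f^{(1)}(26) − f^{(1)}(3)) = 1/12 · (0.294418 − 0.887410) = -0.0494160.
After k=1: 247.237.
Correction k=2: B_{4}/4! · (f^{(3)}(26) − f^{(3)}(3)) = −1/720 · (0.000575027 − 0.00106619) = 6.82169e-07.
After k=2: 247.237.
Correction k=3: B_{6}/6! · (f^{(5)}(26) − f^{(5)}(3)) = 1/30240 · (3.98639e-07 − 6.88657e-07) = -9.59055e-12.

S_3 ≈ 247.237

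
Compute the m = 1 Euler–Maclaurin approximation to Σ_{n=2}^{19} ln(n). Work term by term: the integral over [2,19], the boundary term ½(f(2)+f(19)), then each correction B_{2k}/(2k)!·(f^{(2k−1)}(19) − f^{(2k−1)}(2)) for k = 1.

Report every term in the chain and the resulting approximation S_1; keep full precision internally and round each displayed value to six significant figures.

S_1 ≈ 39.3396

Integral: ∫_2^19 ln(x) dx = 37.5580.
Boundary: ½(f(2) + f(19)) = ½(0.693147 + 2.94444) = 1.81879.
Integral + boundary = 39.3768.
k=1: B_{2}/(2)! × [f^{(1)}(19) − f^{(1)}(2)] = 1/12 × (0.0526316 − 0.500000) = -0.0372807.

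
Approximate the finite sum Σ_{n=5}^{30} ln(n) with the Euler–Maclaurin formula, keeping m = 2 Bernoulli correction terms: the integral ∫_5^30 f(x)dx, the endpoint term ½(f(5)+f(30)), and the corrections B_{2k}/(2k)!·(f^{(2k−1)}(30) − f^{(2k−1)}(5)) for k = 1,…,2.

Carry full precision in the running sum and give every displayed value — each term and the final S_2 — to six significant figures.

S_2 ≈ 71.4802

Integral: ∫_5^30 ln(x) dx = 68.9887.
Boundary: ½(f(5) + f(30)) = ½(1.60944 + 3.40120) = 2.50532.
Integral + boundary = 71.4940.
Correction k=1: B_{2}/2! · (f^{(1)}(30) − f^{(1)}(5)) = 1/12 · (0.0333333 − 0.200000) = -0.0138889.
Running total after k=1: 71.4802.
Correction k=2: B_{4}/4! · (f^{(3)}(30) − f^{(3)}(5)) = −1/720 · (7.40741e-05 − 0.0160000) = 2.21193e-05.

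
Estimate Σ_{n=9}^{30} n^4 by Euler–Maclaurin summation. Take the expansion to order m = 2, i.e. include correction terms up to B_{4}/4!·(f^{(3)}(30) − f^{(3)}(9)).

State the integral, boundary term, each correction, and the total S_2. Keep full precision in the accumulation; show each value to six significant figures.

The integral term ∫_9^30 x^4 dx = 4.84819e+06.
Endpoint term: (f(9) + f(30))/2 = (6561.00 + 810000)/2 = 408280.
Integral + boundary = 5.25647e+06.
Order-1 term: 1/12 · (108000 − 2916.00) = 8757.00.
Partial sum through k=1: 5.26523e+06.
Order-2 term: −1/720 · (720.000 − 216.000) = -0.700000.

S_2 ≈ 5.26523e+06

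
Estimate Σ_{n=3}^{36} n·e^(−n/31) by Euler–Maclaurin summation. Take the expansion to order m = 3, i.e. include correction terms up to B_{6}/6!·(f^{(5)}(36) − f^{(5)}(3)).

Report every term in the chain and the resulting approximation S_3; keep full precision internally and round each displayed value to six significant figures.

Integral: ∫_3^36 x·e^(−x/31) dx = 306.509.
Boundary: ½(f(3) + f(36)) = ½(2.72328 + 11.2709) = 6.99712.
So far: 313.506.
k=1: B_{2}/(2)! × [f^{(1)}(36) − f^{(1)}(3)] = 1/12 × (-0.0504971 − 0.819913) = -0.0725342.
Running total after k=1: 313.433.
k=2: B_{4}/(4)! × [f^{(3)}(36) − f^{(3)}(3)] = −1/720 × (0.000599029 − 0.00274239) = 2.97689e-06.
Running total after k=2: 313.433.
k=3: B_{6}/(6)! × [f^{(5)}(36) − f^{(5)}(3)] = 1/30240 × (1.30136e-06 − 4.81955e-06) = -1.16342e-10.

S_3 ≈ 313.433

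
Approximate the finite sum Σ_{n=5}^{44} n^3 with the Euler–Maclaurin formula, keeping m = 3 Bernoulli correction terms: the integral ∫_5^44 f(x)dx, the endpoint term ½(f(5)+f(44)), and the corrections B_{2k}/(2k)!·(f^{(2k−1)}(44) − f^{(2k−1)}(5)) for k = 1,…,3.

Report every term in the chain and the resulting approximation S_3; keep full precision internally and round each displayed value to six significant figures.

Integral: ∫_5^44 x^3 dx = 936868.
½[f(5) + f(44)] = ½[125.000 + 85184.0] = 42654.5.
So far: 979522.
Correction k=1: B_{2}/2! · (f^{(1)}(44) − f^{(1)}(5)) = 1/12 · (5808.00 − 75.0000) = 477.750.
After k=1: 980000.
Correction k=2: B_{4}/4! · (f^{(3)}(44) − f^{(3)}(5)) = −1/720 · (6.00000 − 6.00000) = 0.00000.
After k=2: 980000.
Correction k=3: B_{6}/6! · (f^{(5)}(44) − f^{(5)}(5)) = 1/30240 · (0.00000 − 0.00000) = 0.00000.

S_3 ≈ 980000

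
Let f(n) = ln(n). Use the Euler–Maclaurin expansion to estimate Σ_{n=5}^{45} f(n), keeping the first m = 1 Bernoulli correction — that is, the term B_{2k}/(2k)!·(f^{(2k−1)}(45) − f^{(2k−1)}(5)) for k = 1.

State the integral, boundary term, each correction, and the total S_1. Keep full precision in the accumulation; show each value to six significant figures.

S_1 ≈ 125.946

∫_5^45 ln(x) dx evaluates to 123.253.
Endpoint term: (f(5) + f(45))/2 = (1.60944 + 3.80666)/2 = 2.70805.
Integral + boundary = 125.961.
k=1: B_{2}/(2)! × [f^{(1)}(45) − f^{(1)}(5)] = 1/12 × (0.0222222 − 0.200000) = -0.0148148.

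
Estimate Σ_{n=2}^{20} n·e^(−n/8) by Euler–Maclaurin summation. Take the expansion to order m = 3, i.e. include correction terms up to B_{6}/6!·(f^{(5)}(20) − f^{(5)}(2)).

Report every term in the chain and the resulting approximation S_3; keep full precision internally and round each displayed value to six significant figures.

S_3 ≈ 45.4578

The integral term ∫_2^20 x·e^(−x/8) dx = 43.9170.
½[f(2) + f(20)] = ½[1.55760 + 1.64170] = 1.59965.
So far: 45.5167.
k=1: B_{2}/(2)! × [f^{(1)}(20) − f^{(1)}(2)] = 1/12 × (-0.123127 − 0.584101) = -0.0589357.
Partial sum through k=1: 45.4577.
k=2: B_{4}/(4)! × [f^{(3)}(20) − f^{(3)}(2)] = −1/720 × (0.000641289 − 0.0334641) = 4.55872e-05.
Partial sum through k=2: 45.4578.
k=3: B_{6}/(6)! × [f^{(5)}(20) − f^{(5)}(2)] = 1/30240 × (5.01007e-05 − 0.000903150) = -2.82093e-08.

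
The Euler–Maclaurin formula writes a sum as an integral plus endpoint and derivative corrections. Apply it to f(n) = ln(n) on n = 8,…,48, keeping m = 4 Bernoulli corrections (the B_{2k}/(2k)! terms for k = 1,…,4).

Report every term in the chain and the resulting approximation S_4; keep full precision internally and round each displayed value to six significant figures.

S_4 ≈ 132.149

The integral term ∫_8^48 ln(x) dx = 129.182.
½[f(8) + f(48)] = ½[2.07944 + 3.87120] = 2.97532.
Running total after boundary: 132.157.
Order-1 term: 1/12 · (0.0208333 − 0.125000) = -0.00868056.
Running total after k=1: 132.149.
Order-2 term: −1/720 · (1.80845e-05 − 0.00390625) = 5.40023e-06.
Running total after k=2: 132.149.
Order-3 term: 1/30240 · (9.41901e-08 − 0.000732422) = -2.42172e-08.
Running total after k=3: 132.149.
Order-4 term: −1/1209600 · (1.22643e-09 − 0.000343323) = 2.83831e-10.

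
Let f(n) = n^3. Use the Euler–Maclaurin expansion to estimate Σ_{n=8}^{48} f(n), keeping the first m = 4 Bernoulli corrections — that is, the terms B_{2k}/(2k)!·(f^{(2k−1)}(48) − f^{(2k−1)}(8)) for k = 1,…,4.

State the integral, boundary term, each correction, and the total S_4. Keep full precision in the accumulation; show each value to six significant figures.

S_4 ≈ 1.38219e+06

Integral: ∫_8^48 x^3 dx = 1.32608e+06.
½[f(8) + f(48)] = ½[512.000 + 110592] = 55552.0.
Running total after boundary: 1.38163e+06.
k=1: B_{2}/(2)! × [f^{(1)}(48) − f^{(1)}(8)] = 1/12 × (6912.00 − 192.000) = 560.000.
Running total after k=1: 1.38219e+06.
k=2: B_{4}/(4)! × [f^{(3)}(48) − f^{(3)}(8)] = −1/720 × (6.00000 − 6.00000) = 0.00000.
Running total after k=2: 1.38219e+06.
k=3: B_{6}/(6)! × [f^{(5)}(48) − f^{(5)}(8)] = 1/30240 × (0.00000 − 0.00000) = 0.00000.
Running total after k=3: 1.38219e+06.
k=4: B_{8}/(8)! × [f^{(7)}(48) − f^{(7)}(8)] = −1/1209600 × (0.00000 − 0.00000) = 0.00000.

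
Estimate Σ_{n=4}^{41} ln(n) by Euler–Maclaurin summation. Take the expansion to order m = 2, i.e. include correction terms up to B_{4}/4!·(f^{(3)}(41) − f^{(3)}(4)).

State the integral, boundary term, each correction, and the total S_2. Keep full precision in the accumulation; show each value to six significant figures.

∫_4^41 ln(x) dx evaluates to 109.711.
Boundary: ½(f(4) + f(41)) = ½(1.38629 + 3.71357) = 2.54993.
Integral + boundary = 112.261.
Correction k=1: B_{2}/2! · (f^{(1)}(41) − f^{(1)}(4)) = 1/12 · (0.0243902 − 0.250000) = -0.0188008.
After k=1: 112.242.
Correction k=2: B_{4}/4! · (f^{(3)}(41) − f^{(3)}(4)) = −1/720 · (2.90187e-05 − 0.0312500) = 4.33625e-05.

S_2 ≈ 112.242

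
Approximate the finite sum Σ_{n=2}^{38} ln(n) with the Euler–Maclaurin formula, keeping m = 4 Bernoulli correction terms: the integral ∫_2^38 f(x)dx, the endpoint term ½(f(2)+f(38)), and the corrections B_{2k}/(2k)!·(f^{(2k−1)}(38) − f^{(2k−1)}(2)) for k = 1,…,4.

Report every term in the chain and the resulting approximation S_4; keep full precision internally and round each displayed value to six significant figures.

Integral: ∫_2^38 ln(x) dx = 100.842.
½[f(2) + f(38)] = ½[0.693147 + 3.63759] = 2.16537.
So far: 103.007.
Order-1 term: 1/12 · (0.0263158 − 0.500000) = -0.0394737.
Running total after k=1: 102.968.
Order-2 term: −1/720 · (3.64485e-05 − 0.250000) = 0.000347172.
Running total after k=2: 102.968.
Order-3 term: 1/30240 · (3.02896e-07 − 0.750000) = -2.48016e-05.
Running total after k=3: 102.968.
Order-4 term: −1/1209600 · (6.29285e-09 − 5.62500) = 4.65030e-06.

S_4 ≈ 102.968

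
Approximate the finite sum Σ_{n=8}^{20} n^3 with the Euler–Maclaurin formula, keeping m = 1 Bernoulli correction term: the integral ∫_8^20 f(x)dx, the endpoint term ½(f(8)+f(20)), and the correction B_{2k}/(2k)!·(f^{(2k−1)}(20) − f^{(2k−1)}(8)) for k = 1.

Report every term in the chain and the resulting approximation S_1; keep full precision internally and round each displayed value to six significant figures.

S_1 ≈ 43316.0

The integral term ∫_8^20 x^3 dx = 38976.0.
Endpoint term: (f(8) + f(20))/2 = (512.000 + 8000.00)/2 = 4256.00.
Running total after boundary: 43232.0.
Correction k=1: B_{2}/2! · (f^{(1)}(20) − f^{(1)}(8)) = 1/12 · (1200.00 − 192.000) = 84.0000.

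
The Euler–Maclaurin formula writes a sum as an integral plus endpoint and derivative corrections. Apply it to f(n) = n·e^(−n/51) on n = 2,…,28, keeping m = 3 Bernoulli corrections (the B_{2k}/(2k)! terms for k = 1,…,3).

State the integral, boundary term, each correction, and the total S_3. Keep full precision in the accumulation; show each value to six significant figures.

S_3 ≈ 281.232

Integral: ∫_2^28 x·e^(−x/51) dx = 272.241.
Endpoint term: (f(2) + f(28))/2 = (1.92309 + 16.1704)/2 = 9.04676.
So far: 281.287.
Correction k=1: B_{2}/2! · (f^{(1)}(28) − f^{(1)}(2)) = 1/12 · (0.260448 − 0.923836) = -0.0552823.
Running total after k=1: 281.232.
Correction k=2: B_{4}/4! · (f^{(3)}(28) − f^{(3)}(2)) = −1/720 · (0.000544206 − 0.00109455) = 7.64366e-07.
Running total after k=2: 281.232.
Correction k=3: B_{6}/6! · (f^{(5)}(28) − f^{(5)}(2)) = 1/30240 · (3.79961e-07 − 7.05080e-07) = -1.07513e-11.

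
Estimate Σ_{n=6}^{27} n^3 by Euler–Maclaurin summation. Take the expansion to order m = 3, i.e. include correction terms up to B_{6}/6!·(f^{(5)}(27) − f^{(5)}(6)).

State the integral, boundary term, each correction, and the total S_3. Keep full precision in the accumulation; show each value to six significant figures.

S_3 ≈ 142659

The integral term ∫_6^27 x^3 dx = 132536.
½[f(6) + f(27)] = ½[216.000 + 19683.0] = 9949.50.
Integral + boundary = 142486.
Correction k=1: B_{2}/2! · (f^{(1)}(27) − f^{(1)}(6)) = 1/12 · (2187.00 − 108.000) = 173.250.
Partial sum through k=1: 142659.
Correction k=2: B_{4}/4! · (f^{(3)}(27) − f^{(3)}(6)) = −1/720 · (6.00000 − 6.00000) = 0.00000.
Partial sum through k=2: 142659.
Correction k=3: B_{6}/6! · (f^{(5)}(27) − f^{(5)}(6)) = 1/30240 · (0.00000 − 0.00000) = 0.00000.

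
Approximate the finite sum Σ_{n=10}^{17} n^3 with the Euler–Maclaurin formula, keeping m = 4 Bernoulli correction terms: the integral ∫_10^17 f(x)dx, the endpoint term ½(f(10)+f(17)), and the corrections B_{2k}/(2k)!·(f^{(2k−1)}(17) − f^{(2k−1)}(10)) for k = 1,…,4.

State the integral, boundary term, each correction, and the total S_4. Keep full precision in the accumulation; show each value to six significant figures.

Integral: ∫_10^17 x^3 dx = 18380.2.
½[f(10) + f(17)] = ½[1000.00 + 4913.00] = 2956.50.
So far: 21336.8.
k=1: B_{2}/(2)! × [f^{(1)}(17) − f^{(1)}(10)] = 1/12 × (867.000 − 300.000) = 47.2500.
Running total after k=1: 21384.0.
k=2: B_{4}/(4)! × [f^{(3)}(17) − f^{(3)}(10)] = −1/720 × (6.00000 − 6.00000) = 0.00000.
Running total after k=2: 21384.0.
k=3: B_{6}/(6)! × [f^{(5)}(17) − f^{(5)}(10)] = 1/30240 × (0.00000 − 0.00000) = 0.00000.
Running total after k=3: 21384.0.
k=4: B_{8}/(8)! × [f^{(7)}(17) − f^{(7)}(10)] = −1/1209600 × (0.00000 − 0.00000) = 0.00000.

S_4 ≈ 21384.0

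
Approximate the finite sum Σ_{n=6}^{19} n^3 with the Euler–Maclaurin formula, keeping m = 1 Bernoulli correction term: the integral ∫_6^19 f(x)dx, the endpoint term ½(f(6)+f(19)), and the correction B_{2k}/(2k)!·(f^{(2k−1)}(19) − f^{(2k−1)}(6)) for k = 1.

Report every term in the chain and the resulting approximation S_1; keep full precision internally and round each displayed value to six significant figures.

S_1 ≈ 35875.0

∫_6^19 x^3 dx evaluates to 32256.2.
Boundary: ½(f(6) + f(19)) = ½(216.000 + 6859.00) = 3537.50.
Running total after boundary: 35793.8.
k=1: B_{2}/(2)! × [f^{(1)}(19) − f^{(1)}(6)] = 1/12 × (1083.00 − 108.000) = 81.2500.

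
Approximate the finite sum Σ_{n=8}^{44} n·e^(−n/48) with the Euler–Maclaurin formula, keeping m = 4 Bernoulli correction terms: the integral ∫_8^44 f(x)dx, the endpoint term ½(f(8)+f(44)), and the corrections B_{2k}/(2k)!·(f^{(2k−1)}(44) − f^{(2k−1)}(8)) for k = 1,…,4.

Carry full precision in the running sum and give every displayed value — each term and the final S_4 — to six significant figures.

∫_8^44 x·e^(−x/48) dx evaluates to 509.607.
Endpoint term: (f(8) + f(44))/2 = (6.77185 + 17.5934)/2 = 12.1826.
Integral + boundary = 521.789.
Correction k=1: B_{2}/2! · (f^{(1)}(44) − f^{(1)}(8)) = 1/12 · (0.0333208 − 0.705401) = -0.0560067.
Partial sum through k=1: 521.733.
Correction k=2: B_{4}/4! · (f^{(3)}(44) − f^{(3)}(8)) = −1/720 · (0.000361554 − 0.00104096) = 9.43615e-07.
Partial sum through k=2: 521.733.
Correction k=3: B_{6}/6! · (f^{(5)}(44) − f^{(5)}(8)) = 1/30240 · (3.07572e-07 − 7.70725e-07) = -1.53159e-11.
Partial sum through k=3: 521.733.
Correction k=4: B_{8}/8! · (f^{(7)}(44) − f^{(7)}(8)) = −1/1209600 · (1.98880e-10 − 4.72936e-10) = 2.26568e-16.

S_4 ≈ 521.733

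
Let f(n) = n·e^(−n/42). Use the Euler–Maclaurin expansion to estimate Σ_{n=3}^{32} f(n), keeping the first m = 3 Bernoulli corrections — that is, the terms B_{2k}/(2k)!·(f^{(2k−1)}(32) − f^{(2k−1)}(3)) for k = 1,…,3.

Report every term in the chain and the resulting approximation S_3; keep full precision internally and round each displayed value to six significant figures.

S_3 ≈ 317.770

Integral: ∫_3^32 x·e^(−x/42) dx = 308.967.
Boundary: ½(f(3) + f(32)) = ½(2.79319 + 14.9368) = 8.86502.
So far: 317.832.
Correction k=1: B_{2}/2! · (f^{(1)}(32) − f^{(1)}(3)) = 1/12 · (0.111137 − 0.864558) = -0.0627851.
After k=1: 317.770.
Correction k=2: B_{4}/4! · (f^{(3)}(32) − f^{(3)}(3)) = −1/720 · (0.000592228 − 0.00154574) = 1.32432e-06.
After k=2: 317.770.
Correction k=3: B_{6}/6! · (f^{(5)}(32) − f^{(5)}(3)) = 1/30240 · (6.35744e-07 − 1.47470e-06) = -2.77431e-11.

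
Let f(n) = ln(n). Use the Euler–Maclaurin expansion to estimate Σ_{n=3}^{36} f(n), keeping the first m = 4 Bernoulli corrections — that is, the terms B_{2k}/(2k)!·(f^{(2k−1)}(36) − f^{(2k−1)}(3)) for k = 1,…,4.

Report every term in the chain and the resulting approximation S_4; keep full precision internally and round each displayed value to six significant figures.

S_4 ≈ 95.0265

The integral term ∫_3^36 ln(x) dx = 92.7108.
Endpoint term: (f(3) + f(36))/2 = (1.09861 + 3.58352)/2 = 2.34107.
Running total after boundary: 95.0519.
k=1: B_{2}/(2)! × [f^{(1)}(36) − f^{(1)}(3)] = 1/12 × (0.0277778 − 0.333333) = -0.0254630.
After k=1: 95.0264.
k=2: B_{4}/(4)! × [f^{(3)}(36) − f^{(3)}(3)] = −1/720 × (4.28669e-05 − 0.0740741) = 0.000102821.
After k=2: 95.0266.
k=3: B_{6}/(6)! × [f^{(5)}(36) − f^{(5)}(3)] = 1/30240 × (3.96916e-07 − 0.0987654) = -3.26604e-06.
After k=3: 95.0265.
k=4: B_{8}/(8)! × [f^{(7)}(36) − f^{(7)}(3)] = −1/1209600 × (9.18787e-09 − 0.329218) = 2.72171e-07.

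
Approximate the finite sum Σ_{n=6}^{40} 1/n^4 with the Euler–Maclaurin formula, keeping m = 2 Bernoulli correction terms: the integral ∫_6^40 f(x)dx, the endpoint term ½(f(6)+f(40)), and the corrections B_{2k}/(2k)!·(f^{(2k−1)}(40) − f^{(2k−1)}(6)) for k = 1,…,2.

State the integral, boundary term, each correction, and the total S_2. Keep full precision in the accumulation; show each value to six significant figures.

The integral term ∫_6^40 1/x^4 dx = 0.00153800.
½[f(6) + f(40)] = ½[0.000771605 + 3.90625e-07] = 0.000385998.
Running total after boundary: 0.00192400.
Correction k=1: B_{2}/2! · (f^{(1)}(40) − f^{(1)}(6)) = 1/12 · (-3.90625e-08 − (-0.000514403)) = 4.28637e-05.
Running total after k=1: 0.00196686.
Correction k=2: B_{4}/4! · (f^{(3)}(40) − f^{(3)}(6)) = −1/720 · (-7.32422e-10 − (-0.000428669)) = -5.95373e-07.

S_2 ≈ 0.00196627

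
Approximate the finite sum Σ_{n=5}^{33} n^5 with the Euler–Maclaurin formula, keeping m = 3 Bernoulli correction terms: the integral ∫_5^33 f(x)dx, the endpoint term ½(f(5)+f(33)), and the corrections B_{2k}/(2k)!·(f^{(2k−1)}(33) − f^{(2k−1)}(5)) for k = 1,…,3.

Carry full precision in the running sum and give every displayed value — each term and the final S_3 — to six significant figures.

∫_5^33 x^5 dx evaluates to 2.15242e+08.
Boundary: ½(f(5) + f(33)) = ½(3125.00 + 3.91354e+07) = 1.95693e+07.
So far: 2.34811e+08.
Order-1 term: 1/12 · (5.92960e+06 − 3125.00) = 493873.
Partial sum through k=1: 2.35305e+08.
Order-2 term: −1/720 · (65340.0 − 1500.00) = -88.6667.
Partial sum through k=2: 2.35305e+08.
Order-3 term: 1/30240 · (120.000 − 120.000) = 0.00000.

S_3 ≈ 2.35305e+08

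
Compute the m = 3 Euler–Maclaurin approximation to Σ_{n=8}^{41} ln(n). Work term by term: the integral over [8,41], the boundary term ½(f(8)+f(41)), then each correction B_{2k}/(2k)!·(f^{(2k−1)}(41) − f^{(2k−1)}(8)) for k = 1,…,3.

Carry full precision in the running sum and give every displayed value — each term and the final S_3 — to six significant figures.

S_3 ≈ 105.509

Integral: ∫_8^41 ln(x) dx = 102.621.
Boundary: ½(f(8) + f(41)) = ½(2.07944 + 3.71357) = 2.89651.
Running total after boundary: 105.517.
Correction k=1: B_{2}/2! · (f^{(1)}(41) − f^{(1)}(8)) = 1/12 · (0.0243902 − 0.125000) = -0.00838415.
Partial sum through k=1: 105.509.
Correction k=2: B_{4}/4! · (f^{(3)}(41) − f^{(3)}(8)) = −1/720 · (2.90187e-05 − 0.00390625) = 5.38504e-06.
Partial sum through k=2: 105.509.
Correction k=3: B_{6}/6! · (f^{(5)}(41) − f^{(5)}(8)) = 1/30240 · (2.07153e-07 − 0.000732422) = -2.42134e-08.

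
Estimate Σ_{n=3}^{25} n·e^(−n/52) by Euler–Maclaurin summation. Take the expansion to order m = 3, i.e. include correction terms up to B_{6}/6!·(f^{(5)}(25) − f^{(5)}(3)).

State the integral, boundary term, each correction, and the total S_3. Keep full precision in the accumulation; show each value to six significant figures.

Integral: ∫_3^25 x·e^(−x/52) dx = 223.966.
½[f(3) + f(25)] = ½[2.83182 + 15.4577] = 9.14476.
So far: 233.111.
Order-1 term: 1/12 · (0.321044 − 0.889482) = -0.0473698.
After k=1: 233.063.
Order-2 term: −1/720 · (0.000576058 − 0.00102713) = 6.26491e-07.
After k=2: 233.063.
Order-3 term: 1/30240 · (3.82169e-07 − 6.38059e-07) = -8.46197e-12.

S_3 ≈ 233.063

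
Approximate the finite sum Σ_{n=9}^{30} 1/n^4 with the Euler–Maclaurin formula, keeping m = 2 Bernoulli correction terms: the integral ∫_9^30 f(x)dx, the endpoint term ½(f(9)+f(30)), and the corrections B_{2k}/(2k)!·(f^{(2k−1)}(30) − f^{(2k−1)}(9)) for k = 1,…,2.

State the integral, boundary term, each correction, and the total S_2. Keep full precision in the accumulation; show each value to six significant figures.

The integral term ∫_9^30 1/x^4 dx = 0.000444902.
½[f(9) + f(30)] = ½[0.000152416 + 1.23457e-06] = 7.68252e-05.
So far: 0.000521727.
Correction k=1: B_{2}/2! · (f^{(1)}(30) − f^{(1)}(9)) = 1/12 · (-1.64609e-07 − (-6.77404e-05)) = 5.63131e-06.
Partial sum through k=1: 0.000527358.
Correction k=2: B_{4}/4! · (f^{(3)}(30) − f^{(3)}(9)) = −1/720 · (-5.48697e-09 − (-2.50890e-05)) = -3.48382e-08.

S_2 ≈ 0.000527323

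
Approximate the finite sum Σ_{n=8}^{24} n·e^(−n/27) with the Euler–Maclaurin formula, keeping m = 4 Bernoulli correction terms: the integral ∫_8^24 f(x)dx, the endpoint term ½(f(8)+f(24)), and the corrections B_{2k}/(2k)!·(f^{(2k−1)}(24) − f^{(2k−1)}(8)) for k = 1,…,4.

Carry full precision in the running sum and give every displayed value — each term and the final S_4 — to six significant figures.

S_4 ≈ 144.437

Integral: ∫_8^24 x·e^(−x/27) dx = 136.569.
½[f(8) + f(24)] = ½[5.94854 + 9.86669] = 7.90762.
Running total after boundary: 144.477.
k=1: B_{2}/(2)! × [f^{(1)}(24) − f^{(1)}(8)] = 1/12 × (0.0456791 − 0.523251) = -0.0397976.
After k=1: 144.437.
k=2: B_{4}/(4)! × [f^{(3)}(24) − f^{(3)}(8)] = −1/720 × (0.00119054 − 0.00275773) = 2.17665e-06.
After k=2: 144.437.
k=3: B_{6}/(6)! × [f^{(5)}(24) − f^{(5)}(8)] = 1/30240 × (3.18027e-06 − 6.58120e-06) = -1.12464e-10.
After k=3: 144.437.
k=4: B_{8}/(8)! × [f^{(7)}(24) − f^{(7)}(8)] = −1/1209600 × (6.48482e-09 − 1.28663e-08) = 5.27566e-15.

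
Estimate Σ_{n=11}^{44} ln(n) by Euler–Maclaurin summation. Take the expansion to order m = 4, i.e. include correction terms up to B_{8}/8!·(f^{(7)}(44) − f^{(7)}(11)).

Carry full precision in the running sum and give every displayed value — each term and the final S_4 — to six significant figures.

The integral term ∫_11^44 ln(x) dx = 107.127.
Boundary: ½(f(11) + f(44)) = ½(2.39790 + 3.78419) = 3.09104.
So far: 110.219.
Correction k=1: B_{2}/2! · (f^{(1)}(44) − f^{(1)}(11)) = 1/12 · (0.0227273 − 0.0909091) = -0.00568182.
Partial sum through k=1: 110.213.
Correction k=2: B_{4}/4! · (f^{(3)}(44) − f^{(3)}(11)) = −1/720 · (2.34786e-05 − 0.00150263) = 2.05438e-06.
Partial sum through k=2: 110.213.
Correction k=3: B_{6}/6! · (f^{(5)}(44) − f^{(5)}(11)) = 1/30240 · (1.45528e-07 − 0.000149021) = -4.92313e-09.
Partial sum through k=3: 110.213.
Correction k=4: B_{8}/8! · (f^{(7)}(44) − f^{(7)}(11)) = −1/1209600 · (2.25509e-09 − 3.69474e-05) = 3.05433e-11.

S_4 ≈ 110.213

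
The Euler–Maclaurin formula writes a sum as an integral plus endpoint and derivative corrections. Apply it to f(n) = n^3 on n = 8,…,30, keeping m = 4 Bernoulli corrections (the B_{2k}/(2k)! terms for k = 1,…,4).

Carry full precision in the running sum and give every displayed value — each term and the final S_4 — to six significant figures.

∫_8^30 x^3 dx evaluates to 201476.
Endpoint term: (f(8) + f(30))/2 = (512.000 + 27000.0)/2 = 13756.0.
So far: 215232.
Correction k=1: B_{2}/2! · (f^{(1)}(30) − f^{(1)}(8)) = 1/12 · (2700.00 − 192.000) = 209.000.
Partial sum through k=1: 215441.
Correction k=2: B_{4}/4! · (f^{(3)}(30) − f^{(3)}(8)) = −1/720 · (6.00000 − 6.00000) = 0.00000.
Partial sum through k=2: 215441.
Correction k=3: B_{6}/6! · (f^{(5)}(30) − f^{(5)}(8)) = 1/30240 · (0.00000 − 0.00000) = 0.00000.
Partial sum through k=3: 215441.
Correction k=4: B_{8}/8! · (f^{(7)}(30) − f^{(7)}(8)) = −1/1209600 · (0.00000 − 0.00000) = 0.00000.

S_4 ≈ 215441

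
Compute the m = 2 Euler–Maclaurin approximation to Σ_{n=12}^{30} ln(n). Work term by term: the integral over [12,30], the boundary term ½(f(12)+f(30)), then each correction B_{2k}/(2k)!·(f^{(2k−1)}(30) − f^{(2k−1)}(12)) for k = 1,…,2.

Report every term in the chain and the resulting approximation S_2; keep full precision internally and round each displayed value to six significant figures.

∫_12^30 ln(x) dx evaluates to 54.2170.
Endpoint term: (f(12) + f(30))/2 = (2.48491 + 3.40120)/2 = 2.94305.
So far: 57.1601.
Order-1 term: 1/12 · (0.0333333 − 0.0833333) = -0.00416667.
After k=1: 57.1559.
Order-2 term: −1/720 · (7.40741e-05 − 0.00115741) = 1.50463e-06.

S_2 ≈ 57.1559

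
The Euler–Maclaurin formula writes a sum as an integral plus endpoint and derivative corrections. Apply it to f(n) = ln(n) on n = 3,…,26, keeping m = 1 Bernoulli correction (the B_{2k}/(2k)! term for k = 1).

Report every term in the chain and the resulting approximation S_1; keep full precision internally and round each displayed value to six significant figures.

S_1 ≈ 60.5685

The integral term ∫_3^26 ln(x) dx = 58.4147.
Boundary: ½(f(3) + f(26)) = ½(1.09861 + 3.25810) = 2.17835.
Integral + boundary = 60.5930.
Order-1 term: 1/12 · (0.0384615 − 0.333333) = -0.0245726.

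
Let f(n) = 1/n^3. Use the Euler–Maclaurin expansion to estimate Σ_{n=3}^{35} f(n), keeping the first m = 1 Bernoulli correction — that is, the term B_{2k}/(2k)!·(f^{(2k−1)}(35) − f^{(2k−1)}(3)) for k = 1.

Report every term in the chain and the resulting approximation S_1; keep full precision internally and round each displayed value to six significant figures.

Integral: ∫_3^35 1/x^3 dx = 0.0551474.
Boundary: ½(f(3) + f(35)) = ½(0.0370370 + 2.33236e-05) = 0.0185302.
Integral + boundary = 0.0736776.
k=1: B_{2}/(2)! × [f^{(1)}(35) − f^{(1)}(3)] = 1/12 × (-1.99917e-06 − (-0.0370370)) = 0.00308625.

S_1 ≈ 0.0767638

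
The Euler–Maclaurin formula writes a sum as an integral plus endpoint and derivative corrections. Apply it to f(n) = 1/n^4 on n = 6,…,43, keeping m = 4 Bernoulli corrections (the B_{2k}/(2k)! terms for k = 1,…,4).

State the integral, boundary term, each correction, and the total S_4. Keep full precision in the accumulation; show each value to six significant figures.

S_4 ≈ 0.00196726

The integral term ∫_6^43 1/x^4 dx = 0.00153902.
Endpoint term: (f(6) + f(43))/2 = (0.000771605 + 2.92500e-07)/2 = 0.000385949.
Running total after boundary: 0.00192497.
Order-1 term: 1/12 · (-2.72093e-08 − (-0.000514403)) = 4.28647e-05.
Partial sum through k=1: 0.00196783.
Order-2 term: −1/720 · (-4.41471e-10 − (-0.000428669)) = -5.95374e-07.
Partial sum through k=2: 0.00196724.
Order-3 term: 1/30240 · (-1.33707e-11 − (-0.000666819)) = 2.20509e-08.
Partial sum through k=3: 0.00196726.
Order-4 term: −1/1209600 · (-6.50817e-13 − (-0.00166705)) = -1.37818e-09.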